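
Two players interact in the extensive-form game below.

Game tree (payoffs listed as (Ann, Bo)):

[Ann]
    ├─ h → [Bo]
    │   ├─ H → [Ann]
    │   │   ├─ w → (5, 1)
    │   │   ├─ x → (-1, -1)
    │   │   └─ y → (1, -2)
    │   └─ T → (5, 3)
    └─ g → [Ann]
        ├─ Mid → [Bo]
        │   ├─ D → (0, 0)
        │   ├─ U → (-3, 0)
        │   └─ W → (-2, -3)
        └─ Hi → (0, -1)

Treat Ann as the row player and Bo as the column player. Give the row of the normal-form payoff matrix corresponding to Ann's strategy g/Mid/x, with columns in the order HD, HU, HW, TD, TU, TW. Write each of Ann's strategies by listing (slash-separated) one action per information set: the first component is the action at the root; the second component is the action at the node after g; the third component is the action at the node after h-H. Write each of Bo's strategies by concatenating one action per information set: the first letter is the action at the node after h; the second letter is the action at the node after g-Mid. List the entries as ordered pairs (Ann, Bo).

vs HD: Ann plays g → Ann plays Mid at [g] → Bo plays D at [g-Mid] → (0, 0)
vs HU: Ann plays g → Ann plays Mid at [g] → Bo plays U at [g-Mid] → (-3, 0)
vs HW: Ann plays g → Ann plays Mid at [g] → Bo plays W at [g-Mid] → (-2, -3)
vs TD: Ann plays g → Ann plays Mid at [g] → Bo plays D at [g-Mid] → (0, 0)
vs TU: Ann plays g → Ann plays Mid at [g] → Bo plays U at [g-Mid] → (-3, 0)
vs TW: Ann plays g → Ann plays Mid at [g] → Bo plays W at [g-Mid] → (-2, -3)

(0,0) (-3,0) (-2,-3) (0,0) (-3,0) (-2,-3)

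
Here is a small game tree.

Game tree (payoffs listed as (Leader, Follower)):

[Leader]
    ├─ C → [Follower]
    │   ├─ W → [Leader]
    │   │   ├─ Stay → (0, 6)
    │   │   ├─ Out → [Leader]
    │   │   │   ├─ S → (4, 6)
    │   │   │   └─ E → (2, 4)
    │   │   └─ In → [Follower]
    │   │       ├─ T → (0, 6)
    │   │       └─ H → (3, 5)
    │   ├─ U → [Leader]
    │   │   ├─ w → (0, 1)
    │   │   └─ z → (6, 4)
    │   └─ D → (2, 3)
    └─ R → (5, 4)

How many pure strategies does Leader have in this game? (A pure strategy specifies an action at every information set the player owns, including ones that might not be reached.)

Leader owns the root with actions {C, R} — two choices.
Leader owns the node after C-W with actions {Stay, Out, In} — three choices.
Leader owns the node after C-U with actions {w, z} — two choices.
Leader owns the node after C-W-Out with actions {S, E} — two choices.
A pure strategy fixes one action at each information set independently, so the count is the product 2 × 3 × 2 × 2 = 24.
(For reference, Follower has 6 pure strategies, giving a 24×6 normal-form matrix.)

24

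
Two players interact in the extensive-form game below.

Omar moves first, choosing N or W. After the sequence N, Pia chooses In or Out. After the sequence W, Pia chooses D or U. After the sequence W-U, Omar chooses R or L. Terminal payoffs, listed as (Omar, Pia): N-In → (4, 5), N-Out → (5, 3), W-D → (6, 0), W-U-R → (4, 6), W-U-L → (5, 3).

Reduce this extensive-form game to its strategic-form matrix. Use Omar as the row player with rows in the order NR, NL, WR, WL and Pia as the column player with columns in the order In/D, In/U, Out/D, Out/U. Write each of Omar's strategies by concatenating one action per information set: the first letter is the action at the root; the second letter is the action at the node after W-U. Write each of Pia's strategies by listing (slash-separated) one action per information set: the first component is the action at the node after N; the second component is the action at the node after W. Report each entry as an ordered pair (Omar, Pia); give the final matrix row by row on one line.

Row NR: In/D→(4,5), In/U→(4,5), Out/D→(5,3), Out/U→(5,3)
Row NL: In/D→(4,5), In/U→(4,5), Out/D→(5,3), Out/U→(5,3)
Row WR: In/D→(6,0), In/U→(4,6), Out/D→(6,0), Out/U→(4,6)
Row WL: In/D→(6,0), In/U→(5,3), Out/D→(6,0), Out/U→(5,3)

NR: (4,5) (4,5) (5,3) (5,3) | NL: (4,5) (4,5) (5,3) (5,3) | WR: (6,0) (4,6) (6,0) (4,6) | WL: (6,0) (5,3) (6,0) (5,3)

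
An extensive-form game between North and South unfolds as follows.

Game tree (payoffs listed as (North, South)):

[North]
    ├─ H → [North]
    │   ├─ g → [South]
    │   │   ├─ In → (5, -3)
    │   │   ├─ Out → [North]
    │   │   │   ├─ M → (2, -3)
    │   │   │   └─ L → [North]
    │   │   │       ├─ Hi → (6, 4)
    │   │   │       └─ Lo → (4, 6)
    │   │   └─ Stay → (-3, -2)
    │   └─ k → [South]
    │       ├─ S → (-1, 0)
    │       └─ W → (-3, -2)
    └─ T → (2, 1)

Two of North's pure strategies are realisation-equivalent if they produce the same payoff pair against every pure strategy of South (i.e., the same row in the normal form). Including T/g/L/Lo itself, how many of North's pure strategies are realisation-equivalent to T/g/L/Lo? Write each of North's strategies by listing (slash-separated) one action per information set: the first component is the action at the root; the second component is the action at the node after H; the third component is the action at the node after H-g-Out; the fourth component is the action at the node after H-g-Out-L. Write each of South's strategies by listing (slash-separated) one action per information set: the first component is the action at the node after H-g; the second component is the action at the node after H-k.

Row for T/g/L/Lo (columns In/S, In/W, Out/S, Out/W, Stay/S, Stay/W): (2,1) (2,1) (2,1) (2,1) (2,1) (2,1).
Under T/g/L/Lo, North's choice at the node after H and at the node after H-g-Out and at the node after H-g-Out-L can never be reached regardless of what South does, so varying those choices leaves every outcome unchanged.
Holding the reachable choices fixed and varying the unreachable ones freely already gives 2 × 2 × 2 = 8 equivalent strategies.
No other strategy reproduces this row, so those 8 are the full class: T/g/M/Hi, T/g/M/Lo, T/g/L/Hi, T/g/L/Lo, T/k/M/Hi, T/k/M/Lo, T/k/L/Hi, T/k/L/Lo.

8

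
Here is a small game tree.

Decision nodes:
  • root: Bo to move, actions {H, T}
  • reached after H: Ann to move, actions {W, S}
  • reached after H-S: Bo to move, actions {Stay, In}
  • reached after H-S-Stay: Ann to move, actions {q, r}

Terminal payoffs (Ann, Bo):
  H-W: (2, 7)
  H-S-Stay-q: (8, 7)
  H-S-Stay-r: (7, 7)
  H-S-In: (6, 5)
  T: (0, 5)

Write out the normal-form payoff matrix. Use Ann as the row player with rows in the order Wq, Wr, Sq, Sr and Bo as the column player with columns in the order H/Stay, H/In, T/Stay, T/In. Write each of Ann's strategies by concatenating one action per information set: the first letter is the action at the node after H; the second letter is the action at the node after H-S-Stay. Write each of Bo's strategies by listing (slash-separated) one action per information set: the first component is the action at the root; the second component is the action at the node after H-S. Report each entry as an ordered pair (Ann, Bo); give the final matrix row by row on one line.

Wq: (2,7) (2,7) (0,5) (0,5) | Wr: (2,7) (2,7) (0,5) (0,5) | Sq: (8,7) (6,5) (0,5) (0,5) | Sr: (7,7) (6,5) (0,5) (0,5)

       H/Stay     H/In   T/Stay     T/In
  Wq    (2,7)    (2,7)    (0,5)    (0,5)
  Wr    (2,7)    (2,7)    (0,5)    (0,5)
  Sq    (8,7)    (6,5)    (0,5)    (0,5)
  Sr    (7,7)    (6,5)    (0,5)    (0,5)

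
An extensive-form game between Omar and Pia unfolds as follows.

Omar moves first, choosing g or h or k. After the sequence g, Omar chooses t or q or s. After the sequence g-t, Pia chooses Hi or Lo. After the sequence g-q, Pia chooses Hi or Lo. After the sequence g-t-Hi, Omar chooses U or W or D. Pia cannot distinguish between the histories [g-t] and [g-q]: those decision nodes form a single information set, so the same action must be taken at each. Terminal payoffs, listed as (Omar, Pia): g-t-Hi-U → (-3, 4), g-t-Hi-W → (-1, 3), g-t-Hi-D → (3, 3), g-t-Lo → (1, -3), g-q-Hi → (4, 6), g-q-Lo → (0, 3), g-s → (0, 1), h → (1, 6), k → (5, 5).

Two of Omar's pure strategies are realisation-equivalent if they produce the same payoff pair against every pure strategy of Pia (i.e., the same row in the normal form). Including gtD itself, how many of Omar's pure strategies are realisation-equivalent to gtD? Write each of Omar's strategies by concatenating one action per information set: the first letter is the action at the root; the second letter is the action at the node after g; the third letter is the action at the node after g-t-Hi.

Row for gtD (columns Hi, Lo): (3,3) (1,-3).
Every one of Omar's information sets is on the play path for some reply by Pia when Omar follows gtD.
Changing the action at any of them therefore changes at least one column, so only gtD itself gives this row.

1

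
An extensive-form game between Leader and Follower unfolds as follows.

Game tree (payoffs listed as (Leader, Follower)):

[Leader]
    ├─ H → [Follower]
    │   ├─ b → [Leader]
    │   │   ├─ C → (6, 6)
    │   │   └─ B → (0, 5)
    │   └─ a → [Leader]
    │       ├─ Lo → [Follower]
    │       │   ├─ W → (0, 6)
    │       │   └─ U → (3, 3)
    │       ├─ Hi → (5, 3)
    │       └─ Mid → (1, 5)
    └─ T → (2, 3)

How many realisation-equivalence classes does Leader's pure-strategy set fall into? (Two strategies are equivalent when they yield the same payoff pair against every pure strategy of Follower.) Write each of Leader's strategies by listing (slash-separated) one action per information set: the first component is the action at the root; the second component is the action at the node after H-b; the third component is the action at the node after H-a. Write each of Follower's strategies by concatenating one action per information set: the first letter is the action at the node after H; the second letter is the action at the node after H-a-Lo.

7

Leader has 12 pure strategies: H/C/Lo, H/C/Hi, H/C/Mid, H/B/Lo, H/B/Hi, H/B/Mid, T/C/Lo, T/C/Hi, T/C/Mid, T/B/Lo, T/B/Hi, T/B/Mid. Columns: bW, bU, aW, aU.
{H/C/Lo} → row (6,6) (6,6) (0,6) (3,3)
{H/C/Hi} → row (6,6) (6,6) (5,3) (5,3)
{H/C/Mid} → row (6,6) (6,6) (1,5) (1,5)
{H/B/Lo} → row (0,5) (0,5) (0,6) (3,3)
{H/B/Hi} → row (0,5) (0,5) (5,3) (5,3)
{H/B/Mid} → row (0,5) (0,5) (1,5) (1,5)
{T/C/Lo, T/C/Hi, T/C/Mid, T/B/Lo, T/B/Hi, T/B/Mid} → row (2,3) (2,3) (2,3) (2,3)
That's 7 distinct rows out of 12 strategies.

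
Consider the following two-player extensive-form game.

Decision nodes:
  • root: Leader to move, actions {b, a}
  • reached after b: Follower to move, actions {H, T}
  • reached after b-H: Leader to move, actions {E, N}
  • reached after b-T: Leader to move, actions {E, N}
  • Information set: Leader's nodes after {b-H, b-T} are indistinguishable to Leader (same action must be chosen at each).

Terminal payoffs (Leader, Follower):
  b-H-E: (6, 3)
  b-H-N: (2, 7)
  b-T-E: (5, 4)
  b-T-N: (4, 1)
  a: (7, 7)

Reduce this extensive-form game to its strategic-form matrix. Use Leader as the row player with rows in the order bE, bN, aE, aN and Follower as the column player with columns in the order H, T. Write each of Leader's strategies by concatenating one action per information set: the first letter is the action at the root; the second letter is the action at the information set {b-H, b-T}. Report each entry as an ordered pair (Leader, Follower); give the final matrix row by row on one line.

Row bE: H→(6,3), T→(5,4)
Row bN: H→(2,7), T→(4,1)
Row aE: H→(7,7), T→(7,7)
Row aN: H→(7,7), T→(7,7)

bE: (6,3) (5,4) | bN: (2,7) (4,1) | aE: (7,7) (7,7) | aN: (7,7) (7,7)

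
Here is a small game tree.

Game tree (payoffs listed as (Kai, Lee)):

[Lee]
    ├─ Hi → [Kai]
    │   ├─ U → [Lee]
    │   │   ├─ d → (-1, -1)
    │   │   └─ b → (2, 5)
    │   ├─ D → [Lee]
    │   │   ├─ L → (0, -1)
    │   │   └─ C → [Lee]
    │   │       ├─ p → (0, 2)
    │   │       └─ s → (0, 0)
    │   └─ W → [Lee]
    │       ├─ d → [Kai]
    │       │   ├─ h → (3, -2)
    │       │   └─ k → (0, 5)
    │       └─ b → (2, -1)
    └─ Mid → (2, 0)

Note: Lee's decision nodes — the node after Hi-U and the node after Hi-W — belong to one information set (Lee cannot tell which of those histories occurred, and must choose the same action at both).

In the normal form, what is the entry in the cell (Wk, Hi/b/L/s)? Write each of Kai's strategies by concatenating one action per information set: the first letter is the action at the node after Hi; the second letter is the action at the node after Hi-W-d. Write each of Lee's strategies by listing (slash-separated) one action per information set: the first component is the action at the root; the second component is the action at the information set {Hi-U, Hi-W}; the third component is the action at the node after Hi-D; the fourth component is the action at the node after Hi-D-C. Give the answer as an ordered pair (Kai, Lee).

(2, -1)

Trace the play path from the root:
  Lee plays Hi
  Kai plays W at [Hi]
  Lee plays b at [Hi-W]
→ terminal payoff (2, -1).
(Kai's choice at the node after Hi-W-d is never reached on this path, so it doesn't affect the outcome.)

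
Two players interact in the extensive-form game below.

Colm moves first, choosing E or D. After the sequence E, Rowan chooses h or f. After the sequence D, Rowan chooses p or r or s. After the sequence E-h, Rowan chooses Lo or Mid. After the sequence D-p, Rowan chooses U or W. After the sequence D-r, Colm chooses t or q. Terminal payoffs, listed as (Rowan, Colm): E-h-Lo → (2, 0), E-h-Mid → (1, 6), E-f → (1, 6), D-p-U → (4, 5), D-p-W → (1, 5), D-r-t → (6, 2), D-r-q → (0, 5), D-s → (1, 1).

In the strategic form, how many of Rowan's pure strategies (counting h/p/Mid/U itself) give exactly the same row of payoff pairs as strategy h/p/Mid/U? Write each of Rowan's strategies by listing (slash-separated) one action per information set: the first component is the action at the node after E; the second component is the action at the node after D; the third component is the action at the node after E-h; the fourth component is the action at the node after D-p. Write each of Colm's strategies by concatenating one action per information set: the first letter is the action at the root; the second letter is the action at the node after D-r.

Row for h/p/Mid/U (columns Et, Eq, Dt, Dq): (1,6) (1,6) (4,5) (4,5).
Every one of Rowan's information sets is on the play path for some reply by Colm when Rowan follows h/p/Mid/U.
Even so, f/p/Lo/U, f/p/Mid/U happen to produce the same payoff in every column — so 3 strategies share this row.

3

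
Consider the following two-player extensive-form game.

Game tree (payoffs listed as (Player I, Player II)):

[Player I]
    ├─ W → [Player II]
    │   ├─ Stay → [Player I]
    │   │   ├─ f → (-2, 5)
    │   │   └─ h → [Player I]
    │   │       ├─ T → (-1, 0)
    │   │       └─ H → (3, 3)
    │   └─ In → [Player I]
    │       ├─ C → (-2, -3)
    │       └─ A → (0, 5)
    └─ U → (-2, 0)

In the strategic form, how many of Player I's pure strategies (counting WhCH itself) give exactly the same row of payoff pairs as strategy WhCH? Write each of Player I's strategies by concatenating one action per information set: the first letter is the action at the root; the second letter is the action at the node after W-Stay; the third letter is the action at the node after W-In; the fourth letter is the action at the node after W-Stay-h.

Row for WhCH (columns Stay, In): (3,3) (-2,-3).
Every one of Player I's information sets is on the play path for some reply by Player II when Player I follows WhCH.
Changing the action at any of them therefore changes at least one column, so only WhCH itself gives this row.

1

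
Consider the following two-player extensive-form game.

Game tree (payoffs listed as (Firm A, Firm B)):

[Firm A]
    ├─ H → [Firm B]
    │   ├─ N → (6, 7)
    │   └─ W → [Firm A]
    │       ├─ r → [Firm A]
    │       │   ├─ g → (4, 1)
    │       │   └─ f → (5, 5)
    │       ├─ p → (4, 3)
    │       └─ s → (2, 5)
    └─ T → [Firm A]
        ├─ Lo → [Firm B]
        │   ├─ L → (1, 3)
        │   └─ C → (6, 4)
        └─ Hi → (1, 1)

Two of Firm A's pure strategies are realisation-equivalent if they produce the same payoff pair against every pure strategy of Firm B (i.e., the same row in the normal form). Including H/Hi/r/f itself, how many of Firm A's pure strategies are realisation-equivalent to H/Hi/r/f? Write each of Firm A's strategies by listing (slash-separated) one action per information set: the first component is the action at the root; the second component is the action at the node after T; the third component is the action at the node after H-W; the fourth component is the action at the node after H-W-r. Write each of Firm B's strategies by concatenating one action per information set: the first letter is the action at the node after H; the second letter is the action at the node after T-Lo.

Row for H/Hi/r/f (columns NL, NC, WL, WC): (6,7) (6,7) (5,5) (5,5).
Under H/Hi/r/f, Firm A's choice at the node after T can never be reached regardless of what Firm B does, so varying those choices leaves every outcome unchanged.
Holding the reachable choices fixed and varying the unreachable one freely already gives 2 equivalent strategies.
No other strategy reproduces this row, so those 2 are the full class: H/Lo/r/f, H/Hi/r/f.

2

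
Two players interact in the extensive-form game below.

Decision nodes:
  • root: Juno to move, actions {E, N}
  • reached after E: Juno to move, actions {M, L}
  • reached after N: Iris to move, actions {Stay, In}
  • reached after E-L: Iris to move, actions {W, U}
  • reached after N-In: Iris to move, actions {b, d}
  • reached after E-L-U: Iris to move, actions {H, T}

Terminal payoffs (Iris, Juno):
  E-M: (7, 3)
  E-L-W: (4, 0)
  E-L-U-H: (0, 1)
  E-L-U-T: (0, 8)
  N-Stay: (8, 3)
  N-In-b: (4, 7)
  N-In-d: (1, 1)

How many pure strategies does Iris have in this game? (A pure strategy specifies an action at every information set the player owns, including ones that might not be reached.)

16

Iris owns the node after N with actions {Stay, In} — two choices.
Iris owns the node after E-L with actions {W, U} — two choices.
Iris owns the node after N-In with actions {b, d} — two choices.
Iris owns the node after E-L-U with actions {H, T} — two choices.
A pure strategy fixes one action at each information set independently, so the count is the product 2 × 2 × 2 × 2 = 16.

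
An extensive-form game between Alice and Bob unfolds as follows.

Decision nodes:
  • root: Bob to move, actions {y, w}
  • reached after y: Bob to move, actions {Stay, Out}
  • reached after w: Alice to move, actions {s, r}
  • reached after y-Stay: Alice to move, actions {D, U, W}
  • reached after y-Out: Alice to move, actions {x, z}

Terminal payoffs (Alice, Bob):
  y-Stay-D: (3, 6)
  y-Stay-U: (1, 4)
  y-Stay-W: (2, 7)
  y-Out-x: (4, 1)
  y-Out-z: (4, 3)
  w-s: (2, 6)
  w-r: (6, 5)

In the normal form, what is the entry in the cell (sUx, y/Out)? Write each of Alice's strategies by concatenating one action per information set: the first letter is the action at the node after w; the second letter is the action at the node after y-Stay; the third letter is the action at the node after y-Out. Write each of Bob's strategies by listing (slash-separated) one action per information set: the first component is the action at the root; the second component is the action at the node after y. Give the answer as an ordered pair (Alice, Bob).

Trace the play path from the root:
  Bob plays y
  Bob plays Out at [y]
  Alice plays x at [y-Out]
→ terminal payoff (4, 1).
(Alice's choice at the node after w is never reached on this path, so it doesn't affect the outcome.)

(4, 1)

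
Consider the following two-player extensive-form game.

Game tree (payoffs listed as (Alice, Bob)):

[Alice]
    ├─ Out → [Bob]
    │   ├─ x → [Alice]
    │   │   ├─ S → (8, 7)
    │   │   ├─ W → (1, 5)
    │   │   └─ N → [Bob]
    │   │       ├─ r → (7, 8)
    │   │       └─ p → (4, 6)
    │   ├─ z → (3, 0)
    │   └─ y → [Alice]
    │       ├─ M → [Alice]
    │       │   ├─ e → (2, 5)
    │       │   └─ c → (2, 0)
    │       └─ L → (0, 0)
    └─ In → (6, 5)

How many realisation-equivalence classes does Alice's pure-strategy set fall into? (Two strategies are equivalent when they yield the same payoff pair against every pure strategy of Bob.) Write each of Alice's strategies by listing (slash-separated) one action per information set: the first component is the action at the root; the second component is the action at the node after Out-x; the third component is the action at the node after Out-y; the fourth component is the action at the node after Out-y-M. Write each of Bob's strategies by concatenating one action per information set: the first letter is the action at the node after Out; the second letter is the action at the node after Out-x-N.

Alice has 24 pure strategies: Out/S/M/e, Out/S/M/c, Out/S/L/e, Out/S/L/c, Out/W/M/e, Out/W/M/c, Out/W/L/e, Out/W/L/c, Out/N/M/e, Out/N/M/c, Out/N/L/e, Out/N/L/c, In/S/M/e, In/S/M/c, In/S/L/e, In/S/L/c, In/W/M/e, In/W/M/c, In/W/L/e, In/W/L/c, In/N/M/e, In/N/M/c, In/N/L/e, In/N/L/c. Columns: xr, xp, zr, zp, yr, yp.
{Out/S/M/e} → row (8,7) (8,7) (3,0) (3,0) (2,5) (2,5)
{Out/S/M/c} → row (8,7) (8,7) (3,0) (3,0) (2,0) (2,0)
{Out/S/L/e, Out/S/L/c} → row (8,7) (8,7) (3,0) (3,0) (0,0) (0,0)
{Out/W/M/e} → row (1,5) (1,5) (3,0) (3,0) (2,5) (2,5)
{Out/W/M/c} → row (1,5) (1,5) (3,0) (3,0) (2,0) (2,0)
{Out/W/L/e, Out/W/L/c} → row (1,5) (1,5) (3,0) (3,0) (0,0) (0,0)
{Out/N/M/e} → row (7,8) (4,6) (3,0) (3,0) (2,5) (2,5)
{Out/N/M/c} → row (7,8) (4,6) (3,0) (3,0) (2,0) (2,0)
{Out/N/L/e, Out/N/L/c} → row (7,8) (4,6) (3,0) (3,0) (0,0) (0,0)
{In/S/M/e, In/S/M/c, In/S/L/e, In/S/L/c, In/W/M/e, In/W/M/c, In/W/L/e, In/W/L/c, In/N/M/e, In/N/M/c, In/N/L/e, In/N/L/c} → row (6,5) (6,5) (6,5) (6,5) (6,5) (6,5)
That's 10 distinct rows out of 24 strategies.

10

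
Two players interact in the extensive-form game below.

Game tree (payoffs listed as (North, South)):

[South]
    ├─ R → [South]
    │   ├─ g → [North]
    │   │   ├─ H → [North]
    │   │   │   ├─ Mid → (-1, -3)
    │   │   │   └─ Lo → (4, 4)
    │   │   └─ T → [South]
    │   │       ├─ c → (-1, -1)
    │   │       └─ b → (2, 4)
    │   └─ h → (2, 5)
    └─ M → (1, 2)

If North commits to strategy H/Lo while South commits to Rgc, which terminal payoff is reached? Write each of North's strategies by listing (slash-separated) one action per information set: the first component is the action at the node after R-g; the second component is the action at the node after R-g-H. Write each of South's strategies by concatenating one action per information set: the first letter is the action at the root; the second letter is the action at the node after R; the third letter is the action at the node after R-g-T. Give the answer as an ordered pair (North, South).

(4, 4)

Trace the play path from the root:
  South plays R
  South plays g at [R]
  North plays H at [R-g]
  North plays Lo at [R-g-H]
→ terminal payoff (4, 4).
(South's choice at the node after R-g-T is never reached on this path, so it doesn't affect the outcome.)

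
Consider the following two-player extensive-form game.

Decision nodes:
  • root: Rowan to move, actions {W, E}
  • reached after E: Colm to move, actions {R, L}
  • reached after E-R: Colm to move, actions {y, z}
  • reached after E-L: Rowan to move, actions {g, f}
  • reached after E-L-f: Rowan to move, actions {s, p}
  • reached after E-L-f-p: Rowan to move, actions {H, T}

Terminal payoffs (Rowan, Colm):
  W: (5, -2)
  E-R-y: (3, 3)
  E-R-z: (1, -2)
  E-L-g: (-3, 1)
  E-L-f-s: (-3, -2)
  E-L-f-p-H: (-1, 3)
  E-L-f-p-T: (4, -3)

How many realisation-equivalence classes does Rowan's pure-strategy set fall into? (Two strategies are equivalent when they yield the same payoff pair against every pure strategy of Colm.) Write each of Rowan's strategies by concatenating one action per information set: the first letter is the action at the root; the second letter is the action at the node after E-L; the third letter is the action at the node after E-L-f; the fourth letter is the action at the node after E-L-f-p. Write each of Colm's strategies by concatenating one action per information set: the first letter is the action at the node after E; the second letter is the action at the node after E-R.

Rowan has 16 pure strategies: WgsH, WgsT, WgpH, WgpT, WfsH, WfsT, WfpH, WfpT, EgsH, EgsT, EgpH, EgpT, EfsH, EfsT, EfpH, EfpT. Columns: Ry, Rz, Ly, Lz.
{WgsH, WgsT, WgpH, WgpT, WfsH, WfsT, WfpH, WfpT} → row (5,-2) (5,-2) (5,-2) (5,-2)
{EgsH, EgsT, EgpH, EgpT} → row (3,3) (1,-2) (-3,1) (-3,1)
{EfsH, EfsT} → row (3,3) (1,-2) (-3,-2) (-3,-2)
{EfpH} → row (3,3) (1,-2) (-1,3) (-1,3)
{EfpT} → row (3,3) (1,-2) (4,-3) (4,-3)
That's 5 distinct rows out of 16 strategies.

5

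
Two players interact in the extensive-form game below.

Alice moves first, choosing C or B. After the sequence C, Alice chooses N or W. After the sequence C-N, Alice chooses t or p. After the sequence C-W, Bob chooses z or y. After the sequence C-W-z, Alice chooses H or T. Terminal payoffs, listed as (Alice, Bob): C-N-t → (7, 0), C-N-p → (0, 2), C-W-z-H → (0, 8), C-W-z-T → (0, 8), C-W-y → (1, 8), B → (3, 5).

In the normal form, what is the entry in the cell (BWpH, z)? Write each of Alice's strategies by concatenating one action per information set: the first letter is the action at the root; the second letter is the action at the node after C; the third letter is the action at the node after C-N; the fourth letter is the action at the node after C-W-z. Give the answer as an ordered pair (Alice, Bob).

(3, 5)

Trace the play path from the root:
  Alice plays B
→ terminal payoff (3, 5).
(Alice's choice at the node after C is never reached on this path, so it doesn't affect the outcome.)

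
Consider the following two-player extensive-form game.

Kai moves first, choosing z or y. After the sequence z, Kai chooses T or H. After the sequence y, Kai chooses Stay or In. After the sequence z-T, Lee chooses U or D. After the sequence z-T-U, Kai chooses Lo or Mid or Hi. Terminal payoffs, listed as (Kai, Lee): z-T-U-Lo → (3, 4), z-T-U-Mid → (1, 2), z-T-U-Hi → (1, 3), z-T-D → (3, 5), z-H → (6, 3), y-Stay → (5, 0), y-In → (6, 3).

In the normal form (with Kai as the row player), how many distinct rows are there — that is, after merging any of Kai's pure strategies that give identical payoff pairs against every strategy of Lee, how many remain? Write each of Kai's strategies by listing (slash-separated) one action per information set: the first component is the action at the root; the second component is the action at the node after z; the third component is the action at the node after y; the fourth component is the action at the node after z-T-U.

Kai has 24 pure strategies: z/T/Stay/Lo, z/T/Stay/Mid, z/T/Stay/Hi, z/T/In/Lo, z/T/In/Mid, z/T/In/Hi, z/H/Stay/Lo, z/H/Stay/Mid, z/H/Stay/Hi, z/H/In/Lo, z/H/In/Mid, z/H/In/Hi, y/T/Stay/Lo, y/T/Stay/Mid, y/T/Stay/Hi, y/T/In/Lo, y/T/In/Mid, y/T/In/Hi, y/H/Stay/Lo, y/H/Stay/Mid, y/H/Stay/Hi, y/H/In/Lo, y/H/In/Mid, y/H/In/Hi. Columns: U, D.
{z/T/Stay/Lo, z/T/In/Lo} → row (3,4) (3,5)
{z/T/Stay/Mid, z/T/In/Mid} → row (1,2) (3,5)
{z/T/Stay/Hi, z/T/In/Hi} → row (1,3) (3,5)
{z/H/Stay/Lo, z/H/Stay/Mid, z/H/Stay/Hi, z/H/In/Lo, z/H/In/Mid, z/H/In/Hi, y/T/In/Lo, y/T/In/Mid, y/T/In/Hi, y/H/In/Lo, y/H/In/Mid, y/H/In/Hi} → row (6,3) (6,3)
{y/T/Stay/Lo, y/T/Stay/Mid, y/T/Stay/Hi, y/H/Stay/Lo, y/H/Stay/Mid, y/H/Stay/Hi} → row (5,0) (5,0)
That's 5 distinct rows out of 24 strategies.

5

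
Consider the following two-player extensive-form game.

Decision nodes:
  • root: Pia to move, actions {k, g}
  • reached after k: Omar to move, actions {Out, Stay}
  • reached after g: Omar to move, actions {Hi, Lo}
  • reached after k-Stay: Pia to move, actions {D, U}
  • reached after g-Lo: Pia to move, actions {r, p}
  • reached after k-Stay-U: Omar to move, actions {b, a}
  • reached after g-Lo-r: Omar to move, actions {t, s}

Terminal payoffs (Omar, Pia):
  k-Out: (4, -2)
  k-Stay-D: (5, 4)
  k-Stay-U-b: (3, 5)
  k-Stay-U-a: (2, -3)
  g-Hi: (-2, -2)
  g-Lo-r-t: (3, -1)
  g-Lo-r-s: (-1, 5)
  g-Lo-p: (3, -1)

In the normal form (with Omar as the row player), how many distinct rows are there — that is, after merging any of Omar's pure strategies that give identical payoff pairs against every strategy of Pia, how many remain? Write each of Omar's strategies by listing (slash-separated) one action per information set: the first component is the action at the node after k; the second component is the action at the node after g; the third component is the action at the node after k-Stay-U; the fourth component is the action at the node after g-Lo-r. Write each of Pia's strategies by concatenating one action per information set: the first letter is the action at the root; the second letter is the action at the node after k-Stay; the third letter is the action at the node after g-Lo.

9

Omar has 16 pure strategies: Out/Hi/b/t, Out/Hi/b/s, Out/Hi/a/t, Out/Hi/a/s, Out/Lo/b/t, Out/Lo/b/s, Out/Lo/a/t, Out/Lo/a/s, Stay/Hi/b/t, Stay/Hi/b/s, Stay/Hi/a/t, Stay/Hi/a/s, Stay/Lo/b/t, Stay/Lo/b/s, Stay/Lo/a/t, Stay/Lo/a/s. Columns: kDr, kDp, kUr, kUp, gDr, gDp, gUr, gUp.
{Out/Hi/b/t, Out/Hi/b/s, Out/Hi/a/t, Out/Hi/a/s} → row (4,-2) (4,-2) (4,-2) (4,-2) (-2,-2) (-2,-2) (-2,-2) (-2,-2)
{Out/Lo/b/t, Out/Lo/a/t} → row (4,-2) (4,-2) (4,-2) (4,-2) (3,-1) (3,-1) (3,-1) (3,-1)
{Out/Lo/b/s, Out/Lo/a/s} → row (4,-2) (4,-2) (4,-2) (4,-2) (-1,5) (3,-1) (-1,5) (3,-1)
{Stay/Hi/b/t, Stay/Hi/b/s} → row (5,4) (5,4) (3,5) (3,5) (-2,-2) (-2,-2) (-2,-2) (-2,-2)
{Stay/Hi/a/t, Stay/Hi/a/s} → row (5,4) (5,4) (2,-3) (2,-3) (-2,-2) (-2,-2) (-2,-2) (-2,-2)
{Stay/Lo/b/t} → row (5,4) (5,4) (3,5) (3,5) (3,-1) (3,-1) (3,-1) (3,-1)
{Stay/Lo/b/s} → row (5,4) (5,4) (3,5) (3,5) (-1,5) (3,-1) (-1,5) (3,-1)
{Stay/Lo/a/t} → row (5,4) (5,4) (2,-3) (2,-3) (3,-1) (3,-1) (3,-1) (3,-1)
{Stay/Lo/a/s} → row (5,4) (5,4) (2,-3) (2,-3) (-1,5) (3,-1) (-1,5) (3,-1)
That's 9 distinct rows out of 16 strategies.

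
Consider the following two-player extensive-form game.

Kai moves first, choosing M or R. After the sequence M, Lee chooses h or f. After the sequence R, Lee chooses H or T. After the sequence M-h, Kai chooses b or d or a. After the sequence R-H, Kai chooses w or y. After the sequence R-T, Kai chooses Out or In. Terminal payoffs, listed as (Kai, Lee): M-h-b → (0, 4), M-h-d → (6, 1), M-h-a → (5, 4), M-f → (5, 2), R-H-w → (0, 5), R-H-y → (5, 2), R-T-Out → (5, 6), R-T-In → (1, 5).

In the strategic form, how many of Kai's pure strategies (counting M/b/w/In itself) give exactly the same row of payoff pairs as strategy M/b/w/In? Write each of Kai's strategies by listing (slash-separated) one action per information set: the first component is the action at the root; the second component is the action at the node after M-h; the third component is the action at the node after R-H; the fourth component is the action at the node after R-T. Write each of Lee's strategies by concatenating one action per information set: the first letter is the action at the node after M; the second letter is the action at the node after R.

4

Row for M/b/w/In (columns hH, hT, fH, fT): (0,4) (0,4) (5,2) (5,2).
Under M/b/w/In, Kai's choice at the node after R-H and at the node after R-T can never be reached regardless of what Lee does, so varying those choices leaves every outcome unchanged.
Holding the reachable choices fixed and varying the unreachable ones freely already gives 2 × 2 = 4 equivalent strategies.
No other strategy reproduces this row, so those 4 are the full class: M/b/w/Out, M/b/w/In, M/b/y/Out, M/b/y/In.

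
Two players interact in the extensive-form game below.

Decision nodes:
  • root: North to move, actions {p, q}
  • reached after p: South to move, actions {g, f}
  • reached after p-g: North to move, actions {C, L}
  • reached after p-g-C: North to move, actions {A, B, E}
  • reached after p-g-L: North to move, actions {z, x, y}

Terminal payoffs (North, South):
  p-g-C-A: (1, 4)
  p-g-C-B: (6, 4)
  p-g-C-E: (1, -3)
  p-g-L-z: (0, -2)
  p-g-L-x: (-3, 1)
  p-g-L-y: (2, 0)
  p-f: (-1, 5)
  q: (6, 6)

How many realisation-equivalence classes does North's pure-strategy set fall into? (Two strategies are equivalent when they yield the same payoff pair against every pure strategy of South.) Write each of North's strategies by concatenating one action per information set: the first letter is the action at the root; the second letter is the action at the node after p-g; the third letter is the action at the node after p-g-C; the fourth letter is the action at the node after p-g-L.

7

North has 36 pure strategies: pCAz, pCAx, pCAy, pCBz, pCBx, pCBy, pCEz, pCEx, pCEy, pLAz, pLAx, pLAy, pLBz, pLBx, pLBy, pLEz, pLEx, pLEy, qCAz, qCAx, qCAy, qCBz, qCBx, qCBy, qCEz, qCEx, qCEy, qLAz, qLAx, qLAy, qLBz, qLBx, qLBy, qLEz, qLEx, qLEy. Columns: g, f.
{pCAz, pCAx, pCAy} → row (1,4) (-1,5)
{pCBz, pCBx, pCBy} → row (6,4) (-1,5)
{pCEz, pCEx, pCEy} → row (1,-3) (-1,5)
{pLAz, pLBz, pLEz} → row (0,-2) (-1,5)
{pLAx, pLBx, pLEx} → row (-3,1) (-1,5)
{pLAy, pLBy, pLEy} → row (2,0) (-1,5)
{qCAz, qCAx, qCAy, qCBz, qCBx, qCBy, qCEz, qCEx, qCEy, qLAz, qLAx, qLAy, qLBz, qLBx, qLBy, qLEz, qLEx, qLEy} → row (6,6) (6,6)
That's 7 distinct rows out of 36 strategies.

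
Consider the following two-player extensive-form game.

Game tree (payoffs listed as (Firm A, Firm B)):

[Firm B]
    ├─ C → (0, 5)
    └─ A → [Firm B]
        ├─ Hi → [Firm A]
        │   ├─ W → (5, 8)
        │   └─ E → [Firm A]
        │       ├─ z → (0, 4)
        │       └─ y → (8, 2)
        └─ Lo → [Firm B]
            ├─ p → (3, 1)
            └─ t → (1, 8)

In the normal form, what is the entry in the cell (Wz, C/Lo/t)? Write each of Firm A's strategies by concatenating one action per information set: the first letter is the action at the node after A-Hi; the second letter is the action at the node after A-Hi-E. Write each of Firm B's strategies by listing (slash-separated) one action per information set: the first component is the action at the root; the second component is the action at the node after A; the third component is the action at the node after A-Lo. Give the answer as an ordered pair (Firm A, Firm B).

(0, 5)

Trace the play path from the root:
  Firm B plays C
→ terminal payoff (0, 5).
(Firm A's choice at the node after A-Hi is never reached on this path, so it doesn't affect the outcome.)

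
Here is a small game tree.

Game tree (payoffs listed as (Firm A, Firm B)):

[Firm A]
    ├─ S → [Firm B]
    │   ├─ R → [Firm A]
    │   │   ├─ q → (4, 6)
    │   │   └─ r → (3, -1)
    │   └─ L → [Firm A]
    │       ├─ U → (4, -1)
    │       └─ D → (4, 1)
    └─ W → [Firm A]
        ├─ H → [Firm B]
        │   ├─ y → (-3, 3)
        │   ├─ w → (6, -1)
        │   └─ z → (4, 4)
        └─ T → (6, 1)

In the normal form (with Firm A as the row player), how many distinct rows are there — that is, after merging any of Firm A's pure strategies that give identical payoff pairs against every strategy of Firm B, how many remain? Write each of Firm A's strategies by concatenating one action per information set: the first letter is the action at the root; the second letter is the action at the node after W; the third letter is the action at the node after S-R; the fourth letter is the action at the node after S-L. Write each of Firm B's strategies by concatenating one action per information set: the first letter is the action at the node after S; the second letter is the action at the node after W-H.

Firm A has 16 pure strategies: SHqU, SHqD, SHrU, SHrD, STqU, STqD, STrU, STrD, WHqU, WHqD, WHrU, WHrD, WTqU, WTqD, WTrU, WTrD. Columns: Ry, Rw, Rz, Ly, Lw, Lz.
{SHqU, STqU} → row (4,6) (4,6) (4,6) (4,-1) (4,-1) (4,-1)
{SHqD, STqD} → row (4,6) (4,6) (4,6) (4,1) (4,1) (4,1)
{SHrU, STrU} → row (3,-1) (3,-1) (3,-1) (4,-1) (4,-1) (4,-1)
{SHrD, STrD} → row (3,-1) (3,-1) (3,-1) (4,1) (4,1) (4,1)
{WHqU, WHqD, WHrU, WHrD} → row (-3,3) (6,-1) (4,4) (-3,3) (6,-1) (4,4)
{WTqU, WTqD, WTrU, WTrD} → row (6,1) (6,1) (6,1) (6,1) (6,1) (6,1)
That's 6 distinct rows out of 16 strategies.

6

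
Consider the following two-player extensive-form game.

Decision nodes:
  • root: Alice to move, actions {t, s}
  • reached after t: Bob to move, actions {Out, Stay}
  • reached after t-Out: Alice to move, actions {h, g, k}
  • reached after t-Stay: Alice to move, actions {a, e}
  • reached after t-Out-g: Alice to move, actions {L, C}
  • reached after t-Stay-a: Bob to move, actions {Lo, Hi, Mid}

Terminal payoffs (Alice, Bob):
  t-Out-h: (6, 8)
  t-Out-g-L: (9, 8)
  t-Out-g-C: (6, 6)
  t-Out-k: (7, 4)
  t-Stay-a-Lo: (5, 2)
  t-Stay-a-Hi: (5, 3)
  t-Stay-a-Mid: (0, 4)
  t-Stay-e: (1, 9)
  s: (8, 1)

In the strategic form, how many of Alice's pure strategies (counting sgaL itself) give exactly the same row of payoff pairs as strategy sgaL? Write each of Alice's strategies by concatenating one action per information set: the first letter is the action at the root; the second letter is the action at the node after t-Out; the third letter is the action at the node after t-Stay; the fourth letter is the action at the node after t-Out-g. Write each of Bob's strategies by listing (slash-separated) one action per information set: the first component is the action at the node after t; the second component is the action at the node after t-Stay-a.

12

Row for sgaL (columns Out/Lo, Out/Hi, Out/Mid, Stay/Lo, Stay/Hi, Stay/Mid): (8,1) (8,1) (8,1) (8,1) (8,1) (8,1).
Under sgaL, Alice's choice at the node after t-Out and at the node after t-Stay and at the node after t-Out-g can never be reached regardless of what Bob does, so varying those choices leaves every outcome unchanged.
Holding the reachable choices fixed and varying the unreachable ones freely already gives 3 × 2 × 2 = 12 equivalent strategies.
No other strategy reproduces this row, so those 12 are the full class: shaL, shaC, sheL, sheC, sgaL, sgaC, sgeL, sgeC, skaL, skaC, skeL, skeC.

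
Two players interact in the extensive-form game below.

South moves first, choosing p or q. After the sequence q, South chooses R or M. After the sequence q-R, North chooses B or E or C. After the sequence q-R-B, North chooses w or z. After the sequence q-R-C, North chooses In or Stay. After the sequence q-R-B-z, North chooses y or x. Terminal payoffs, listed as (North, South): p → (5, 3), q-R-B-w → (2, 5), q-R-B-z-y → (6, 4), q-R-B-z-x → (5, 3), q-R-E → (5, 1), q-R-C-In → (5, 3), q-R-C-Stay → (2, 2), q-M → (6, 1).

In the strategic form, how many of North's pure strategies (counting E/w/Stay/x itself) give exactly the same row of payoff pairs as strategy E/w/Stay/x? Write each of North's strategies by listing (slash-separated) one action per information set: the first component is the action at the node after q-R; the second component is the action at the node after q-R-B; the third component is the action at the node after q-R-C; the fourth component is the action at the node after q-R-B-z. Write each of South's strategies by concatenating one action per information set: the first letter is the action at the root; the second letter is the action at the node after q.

Row for E/w/Stay/x (columns pR, pM, qR, qM): (5,3) (5,3) (5,1) (6,1).
Under E/w/Stay/x, North's choice at the node after q-R-B and at the node after q-R-C and at the node after q-R-B-z can never be reached regardless of what South does, so varying those choices leaves every outcome unchanged.
Holding the reachable choices fixed and varying the unreachable ones freely already gives 2 × 2 × 2 = 8 equivalent strategies.
No other strategy reproduces this row, so those 8 are the full class: E/w/In/y, E/w/In/x, E/w/Stay/y, E/w/Stay/x, E/z/In/y, E/z/In/x, E/z/Stay/y, E/z/Stay/x.

8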